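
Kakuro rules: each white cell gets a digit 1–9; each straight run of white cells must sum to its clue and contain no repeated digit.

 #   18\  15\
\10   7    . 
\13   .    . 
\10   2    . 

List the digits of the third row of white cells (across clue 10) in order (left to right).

R1C2 = 10 − 7 = 3 completes the 10 across.
R2C1 = 18 − 9 = 9 completes the 18 down.
R2C2 = 13 − 9 = 4 completes the 13 across.
R3C2 = 10 − 2 = 8 completes the 10 across.

2, 8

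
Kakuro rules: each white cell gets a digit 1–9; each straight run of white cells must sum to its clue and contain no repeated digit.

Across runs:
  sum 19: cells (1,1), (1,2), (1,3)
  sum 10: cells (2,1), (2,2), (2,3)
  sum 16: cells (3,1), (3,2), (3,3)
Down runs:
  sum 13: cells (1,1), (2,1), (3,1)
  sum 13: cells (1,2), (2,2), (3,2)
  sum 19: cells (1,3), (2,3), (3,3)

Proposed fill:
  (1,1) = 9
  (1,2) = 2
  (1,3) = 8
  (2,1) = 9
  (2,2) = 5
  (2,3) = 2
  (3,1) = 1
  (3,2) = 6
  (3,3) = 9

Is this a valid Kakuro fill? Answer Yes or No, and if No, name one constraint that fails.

No — the across run (2,1)–(2,3) sums to 16, not 10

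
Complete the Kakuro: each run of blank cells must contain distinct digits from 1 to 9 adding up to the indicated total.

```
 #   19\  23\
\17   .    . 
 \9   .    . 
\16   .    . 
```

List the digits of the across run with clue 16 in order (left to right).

7, 9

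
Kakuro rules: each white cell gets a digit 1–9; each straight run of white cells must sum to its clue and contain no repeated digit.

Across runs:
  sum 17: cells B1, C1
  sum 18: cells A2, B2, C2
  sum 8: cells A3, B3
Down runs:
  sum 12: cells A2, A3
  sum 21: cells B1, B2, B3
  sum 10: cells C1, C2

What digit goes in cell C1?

17 in 2 cells must be {8,9}.
Nothing is forced directly, so branch on B1, whose candidates are 8 or 9. If B1 = 8: that forces C1 = 9, C2 = 1, B2 = 9, after which B3 would have to be in {1,2,3,5,6,7} for the 8 across but in {4} for the 21 down — contradiction. So B1 = 9.
C1 = 17 − 9 = 8 completes the 17 across.
C2 = 10 − 8 = 2 completes the 10 down.
B2 = 7: the only remaining digit allowed by both the 18 across and the 21 down.
B3 = 21 − 16 = 5 completes the 21 down.
A2 = 18 − 9 = 9 completes the 18 across.
A3 = 8 − 5 = 3 completes the 8 across.

8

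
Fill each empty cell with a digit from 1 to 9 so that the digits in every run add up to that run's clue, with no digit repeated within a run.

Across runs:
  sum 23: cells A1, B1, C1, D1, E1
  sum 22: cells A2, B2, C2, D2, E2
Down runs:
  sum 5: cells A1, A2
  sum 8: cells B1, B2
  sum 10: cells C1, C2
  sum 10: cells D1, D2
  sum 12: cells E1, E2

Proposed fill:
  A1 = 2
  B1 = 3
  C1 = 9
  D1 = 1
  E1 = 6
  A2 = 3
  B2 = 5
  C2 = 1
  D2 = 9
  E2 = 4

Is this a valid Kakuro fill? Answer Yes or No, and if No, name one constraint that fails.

No — the down run E1–E2 sums to 10, not 12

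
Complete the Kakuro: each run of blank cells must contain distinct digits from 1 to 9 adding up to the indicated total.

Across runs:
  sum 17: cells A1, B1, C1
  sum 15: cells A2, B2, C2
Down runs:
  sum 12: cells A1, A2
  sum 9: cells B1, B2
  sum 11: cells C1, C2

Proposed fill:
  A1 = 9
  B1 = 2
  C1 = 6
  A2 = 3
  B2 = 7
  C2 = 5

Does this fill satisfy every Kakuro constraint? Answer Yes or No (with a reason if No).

Yes

Across: 9+2+6=17; 3+7+5=15. Down: 9+3=12; 2+7=9; 6+5=11. No digit repeats within any run.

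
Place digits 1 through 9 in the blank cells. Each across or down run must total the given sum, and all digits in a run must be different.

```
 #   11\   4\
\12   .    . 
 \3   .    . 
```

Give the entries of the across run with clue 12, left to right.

3 in 2 cells must be {1,2}; 4 in 2 cells must be {1,3}.
The 12 across and the 4 down share only 3, so R1C2 = 3.
The 3 across and the 11 down share only 2, so R2C1 = 2.
R2C2 = 3 − 2 = 1 completes the 3 across.
R1C1 = 12 − 3 = 9 completes the 12 across.

9, 3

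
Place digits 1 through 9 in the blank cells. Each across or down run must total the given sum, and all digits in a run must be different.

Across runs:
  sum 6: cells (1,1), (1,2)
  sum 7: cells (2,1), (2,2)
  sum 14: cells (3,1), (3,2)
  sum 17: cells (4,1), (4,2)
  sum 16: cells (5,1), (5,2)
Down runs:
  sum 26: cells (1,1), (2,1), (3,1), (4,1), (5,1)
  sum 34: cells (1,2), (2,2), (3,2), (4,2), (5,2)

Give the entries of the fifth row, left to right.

17 in 2 cells must be {8,9}; 16 in 2 cells must be {7,9}; 34 in 5 cells must be {4,6,7,8,9}.
Only 4 fits (1,2) under both its across sum 6 and down sum 34.
Given what's placed, (2,2) must be 6 to fit the 7 across and 34 down.
(1,1) = 6 − 4 = 2 completes the 6 across.
(2,1) = 7 − 6 = 1 completes the 7 across.
(5,1) = 9: the only remaining digit allowed by both the 16 across and the 26 down.
(5,2) = 16 − 9 = 7 completes the 16 across.

9 7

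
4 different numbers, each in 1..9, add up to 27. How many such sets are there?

4 distinct digits from 1–9 sum between 10 and 30.
Enumerating: {3,7,8,9}, {4,6,8,9}, {5,6,7,9}.

3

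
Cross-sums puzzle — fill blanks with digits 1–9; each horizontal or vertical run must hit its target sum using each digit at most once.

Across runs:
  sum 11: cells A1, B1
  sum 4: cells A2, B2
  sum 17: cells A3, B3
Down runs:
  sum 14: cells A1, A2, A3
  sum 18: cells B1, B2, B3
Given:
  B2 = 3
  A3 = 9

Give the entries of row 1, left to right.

4 7

4 in 2 cells must be {1,3}; 17 in 2 cells must be {8,9}.
A2 = 4 − 3 = 1 completes the 4 across.
B3 = 17 − 9 = 8 completes the 17 across.
A1 = 14 − 10 = 4 completes the 14 down.
B1 = 11 − 4 = 7 completes the 11 across.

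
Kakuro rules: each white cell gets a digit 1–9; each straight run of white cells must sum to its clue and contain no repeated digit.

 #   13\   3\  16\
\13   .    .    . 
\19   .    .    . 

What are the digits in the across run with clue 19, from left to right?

8, 2, 9

3 in 2 cells must be {1,2}; 16 in 2 cells must be {7,9}.
The 19 across and the 3 down share only 2, so R2C2 = 2.
Given what's placed, R2C3 must be 9 to fit the 19 across and 16 down.
R1C2 = 3 − 2 = 1 completes the 3 down.
R1C3 = 16 − 9 = 7 completes the 16 down.
R2C1 = 19 − 11 = 8 completes the 19 across.
R1C1 = 13 − 8 = 5 completes the 13 across.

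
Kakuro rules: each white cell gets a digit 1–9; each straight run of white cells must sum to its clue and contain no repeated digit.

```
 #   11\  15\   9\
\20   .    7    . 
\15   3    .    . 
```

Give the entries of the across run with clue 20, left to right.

R1C1 = 11 − 3 = 8 completes the 11 down.
R1C3 = 20 − 15 = 5 completes the 20 across.
R2C2 = 15 − 7 = 8 completes the 15 down.
R2C3 = 15 − 11 = 4 completes the 15 across.

8 7 5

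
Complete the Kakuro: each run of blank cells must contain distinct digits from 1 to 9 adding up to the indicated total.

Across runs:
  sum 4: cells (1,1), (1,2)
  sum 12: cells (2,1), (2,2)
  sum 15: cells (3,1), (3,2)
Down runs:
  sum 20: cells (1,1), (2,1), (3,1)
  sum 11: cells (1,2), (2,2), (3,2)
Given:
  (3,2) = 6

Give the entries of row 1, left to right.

3 1

4 in 2 cells must be {1,3}.
The 4 across and the 20 down share only 3, so (1,1) = 3.
(1,2) = 4 − 3 = 1 completes the 4 across.
(2,2) = 11 − 7 = 4 completes the 11 down.
(3,1) = 15 − 6 = 9 completes the 15 across.
(2,1) = 12 − 4 = 8 completes the 12 across.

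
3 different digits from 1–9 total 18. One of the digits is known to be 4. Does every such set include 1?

Counterexample: {4,5,9} sums to 18 under that restriction without using 1.

No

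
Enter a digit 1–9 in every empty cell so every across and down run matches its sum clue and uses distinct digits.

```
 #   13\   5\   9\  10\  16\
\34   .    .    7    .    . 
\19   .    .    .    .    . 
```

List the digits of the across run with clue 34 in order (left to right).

8 4 7 6 9

34 in 5 cells must be {4,6,7,8,9}; 16 in 2 cells must be {7,9}.
R1C2 = 4: the only remaining digit allowed by both the 34 across and the 5 down.
Given what's placed, R1C5 must be 9 to fit the 34 across and 16 down.
R2C2 = 5 − 4 = 1 completes the 5 down.
R2C3 = 9 − 7 = 2 completes the 9 down.
R2C5 = 16 − 9 = 7 completes the 16 down.
No cell is forced outright now. R1C1 can only be 6 or 8 (the digits allowed by both its 34 across and its 13 down). If R1C1 = 6: that forces R1C4 = 8, after which R2C1 would have to be in {3,4,5,6} for the 19 across but in {7} for the 13 down — contradiction. So R1C1 = 8.
R1C4 = 34 − 28 = 6 completes the 34 across.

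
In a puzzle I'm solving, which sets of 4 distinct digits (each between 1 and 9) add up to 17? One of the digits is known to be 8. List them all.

{1,2,6,8}; {1,3,5,8}; {2,3,4,8}

4 distinct digits from 1–9 sum between 10 and 30.
Keeping only sets containing 8.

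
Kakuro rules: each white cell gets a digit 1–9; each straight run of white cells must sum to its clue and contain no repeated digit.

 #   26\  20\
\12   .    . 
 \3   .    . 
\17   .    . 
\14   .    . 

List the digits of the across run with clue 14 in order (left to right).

8, 6

3 in 2 cells must be {1,2}; 17 in 2 cells must be {8,9}.
Only 2 fits R2C1 under both its across sum 3 and down sum 26.
R2C2 = 3 − 2 = 1 completes the 3 across.
Nothing is forced directly, so branch on R3C1, whose candidates are 8 or 9. If R3C1 = 8: that forces R3C2 = 9, R4C1 = 9, after which R4C2 would have to be in {5} for the 14 across but in {2,3,4,6,7,8} for the 20 down — contradiction. So R3C1 = 9.
R3C2 = 17 − 9 = 8 completes the 17 across.
R4C1 = 8: the only remaining digit allowed by both the 14 across and the 26 down.
R4C2 = 14 − 8 = 6 completes the 14 across.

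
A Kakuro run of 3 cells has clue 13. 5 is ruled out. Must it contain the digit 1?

Counterexample: {2,3,8} sums to 13 under that restriction without using 1.

No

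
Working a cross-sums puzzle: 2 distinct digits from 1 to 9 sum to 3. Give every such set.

2 distinct digits from 1–9 sum between 3 and 17.
Only one set works: {1,2}.

{1,2}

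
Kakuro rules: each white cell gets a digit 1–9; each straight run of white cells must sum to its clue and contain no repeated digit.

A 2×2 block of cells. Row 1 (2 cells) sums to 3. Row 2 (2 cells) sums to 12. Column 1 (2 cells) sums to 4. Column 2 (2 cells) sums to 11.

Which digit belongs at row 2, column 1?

3

3 in 2 cells must be {1,2}; 4 in 2 cells must be {1,3}.
The 3 across and the 4 down share only 1, so (1,1) = 1.
(1,2) = 3 − 1 = 2 completes the 3 across.
(2,1) = 4 − 1 = 3 completes the 4 down.
(2,2) = 12 − 3 = 9 completes the 12 across.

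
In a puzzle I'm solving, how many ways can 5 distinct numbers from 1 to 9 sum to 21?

5 distinct digits from 1–9 sum between 15 and 35.

8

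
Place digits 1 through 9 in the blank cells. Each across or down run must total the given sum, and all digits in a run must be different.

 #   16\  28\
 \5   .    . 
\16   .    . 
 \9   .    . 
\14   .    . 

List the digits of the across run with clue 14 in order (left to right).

16 in 2 cells must be {7,9}.
Only 4 fits R1C2 under both its across sum 5 and down sum 28.
R1C1 = 5 − 4 = 1 completes the 5 across.
Nothing is forced directly, so branch on R3C2, whose candidates are 7 or 8. If R3C2 = 8: then R3C1 would have to be in {1} for the 9 across but in {2,3,4,5,6,7,8,9} for the 16 down — contradiction. So R3C2 = 7.
R2C2 = 9: the only remaining digit allowed by both the 16 across and the 28 down.
R3C1 = 9 − 7 = 2 completes the 9 across.
R4C2 = 28 − 20 = 8 completes the 28 down.
R2C1 = 16 − 9 = 7 completes the 16 across.
R4C1 = 14 − 8 = 6 completes the 14 across.

6, 8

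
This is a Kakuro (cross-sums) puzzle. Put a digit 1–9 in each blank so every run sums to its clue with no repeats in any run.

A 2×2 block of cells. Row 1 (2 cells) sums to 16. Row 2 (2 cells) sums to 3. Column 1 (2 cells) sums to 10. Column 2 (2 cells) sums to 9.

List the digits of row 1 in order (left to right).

9 7

16 in 2 cells must be {7,9}; 3 in 2 cells must be {1,2}.
The 16 across and the 9 down share only 7, so (1,2) = 7.
(2,2) = 9 − 7 = 2 completes the 9 down.
(1,1) = 16 − 7 = 9 completes the 16 across.
(2,1) = 3 − 2 = 1 completes the 3 across.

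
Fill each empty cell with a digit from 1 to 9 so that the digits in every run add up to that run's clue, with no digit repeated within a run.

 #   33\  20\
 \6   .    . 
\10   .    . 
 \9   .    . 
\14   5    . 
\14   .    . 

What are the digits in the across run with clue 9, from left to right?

8, 1

Given what's placed, R1C1 must be 4 to fit the 6 across and 33 down.
R1C2 = 6 − 4 = 2 completes the 6 across.
R4C2 = 14 − 5 = 9 completes the 14 across.
Given what's placed, R5C2 must be 5 to fit the 14 across and 20 down.
R5C1 = 14 − 5 = 9 completes the 14 across.
No cell is forced outright now. R2C1 can only be 7 or 8 (the digits allowed by both its 10 across and its 33 down). If R2C1 = 8: then R2C2 would have to be in {2} for the 10 across but in {1,3} for the 20 down — contradiction. So R2C1 = 7.
R2C2 = 10 − 7 = 3 completes the 10 across.
R3C1 = 33 − 25 = 8 completes the 33 down.
R3C2 = 9 − 8 = 1 completes the 9 across.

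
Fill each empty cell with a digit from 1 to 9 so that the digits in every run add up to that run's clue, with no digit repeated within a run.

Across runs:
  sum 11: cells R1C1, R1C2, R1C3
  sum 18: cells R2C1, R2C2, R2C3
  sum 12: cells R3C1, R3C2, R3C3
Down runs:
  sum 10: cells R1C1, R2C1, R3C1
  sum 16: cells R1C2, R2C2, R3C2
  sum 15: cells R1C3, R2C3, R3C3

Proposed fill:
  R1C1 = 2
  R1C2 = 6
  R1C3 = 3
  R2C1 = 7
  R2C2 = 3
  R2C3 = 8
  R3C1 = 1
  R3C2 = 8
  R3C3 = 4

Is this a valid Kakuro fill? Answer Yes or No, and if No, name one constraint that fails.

No — the down run R1C2–R3C2 sums to 17, not 16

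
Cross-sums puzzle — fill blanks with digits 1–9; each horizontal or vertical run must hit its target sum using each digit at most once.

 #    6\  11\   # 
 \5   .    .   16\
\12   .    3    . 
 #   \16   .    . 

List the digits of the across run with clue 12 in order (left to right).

16 in 2 cells must be {7,9}.
Given what's placed, R2C3 must be 7 to fit the 12 across and 16 down.
R3C2 = 7: the only remaining digit allowed by both the 16 across and the 11 down.
R3C3 = 16 − 7 = 9 completes the 16 across.
R1C2 = 11 − 10 = 1 completes the 11 down.
R2C1 = 12 − 10 = 2 completes the 12 across.
R1C1 = 5 − 1 = 4 completes the 5 across.

2 3 7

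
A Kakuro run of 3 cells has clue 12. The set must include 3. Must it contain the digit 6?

Counterexample: {1,3,8} sums to 12 under that restriction without using 6.

No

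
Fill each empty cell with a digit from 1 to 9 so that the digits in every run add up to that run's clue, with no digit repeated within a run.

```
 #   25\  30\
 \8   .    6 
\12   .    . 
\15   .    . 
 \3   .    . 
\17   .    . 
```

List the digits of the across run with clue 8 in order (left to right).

2 6

3 in 2 cells must be {1,2}; 17 in 2 cells must be {8,9}.
R1C1 = 8 − 6 = 2 completes the 8 across.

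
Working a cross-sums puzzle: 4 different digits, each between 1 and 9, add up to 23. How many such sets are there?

9

4 distinct digits from 1–9 sum between 10 and 30.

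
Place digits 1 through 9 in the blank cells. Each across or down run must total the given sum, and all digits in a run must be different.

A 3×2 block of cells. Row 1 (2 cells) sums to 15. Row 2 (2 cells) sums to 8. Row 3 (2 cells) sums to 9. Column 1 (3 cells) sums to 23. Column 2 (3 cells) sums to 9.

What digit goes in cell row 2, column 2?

2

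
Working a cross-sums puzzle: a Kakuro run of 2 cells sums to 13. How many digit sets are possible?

3

2 distinct digits from 1–9 sum between 3 and 17.
Enumerating: {4,9}, {5,8}, {6,7}.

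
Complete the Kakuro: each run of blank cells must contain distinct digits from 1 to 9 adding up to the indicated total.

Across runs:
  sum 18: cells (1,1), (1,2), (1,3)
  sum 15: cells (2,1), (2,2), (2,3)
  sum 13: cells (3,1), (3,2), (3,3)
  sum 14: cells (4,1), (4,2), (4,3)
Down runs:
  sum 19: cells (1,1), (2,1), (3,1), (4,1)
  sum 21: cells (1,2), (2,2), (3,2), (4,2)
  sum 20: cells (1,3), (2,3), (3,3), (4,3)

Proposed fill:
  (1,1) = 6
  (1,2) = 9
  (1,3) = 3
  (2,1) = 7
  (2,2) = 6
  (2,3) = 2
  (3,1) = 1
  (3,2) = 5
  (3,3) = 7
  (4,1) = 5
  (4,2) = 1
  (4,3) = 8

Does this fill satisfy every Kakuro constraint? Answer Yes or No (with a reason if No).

Across: 6+9+3=18; 7+6+2=15; 1+5+7=13; 5+1+8=14. Down: 6+7+1+5=19; 9+6+5+1=21; 3+2+7+8=20. No digit repeats within any run.

Yes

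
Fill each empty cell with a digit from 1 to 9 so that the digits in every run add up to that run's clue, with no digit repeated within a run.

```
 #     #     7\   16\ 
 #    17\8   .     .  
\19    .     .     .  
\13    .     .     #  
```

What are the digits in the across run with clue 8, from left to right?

1 7

17 in 2 cells must be {8,9}; 7 in 3 cells must be {1,2,4}; 16 in 2 cells must be {7,9}.
The 8 across and the 16 down share only 7, so R1C3 = 7.
R2C3 = 16 − 7 = 9 completes the 16 down.
Intersecting the 13 across with the 7 down forces R3C2 = 4.
R1C2 = 8 − 7 = 1 completes the 8 across.
R2C1 = 8: the only remaining digit allowed by both the 19 across and the 17 down.
R2C2 = 19 − 17 = 2 completes the 19 across.
R3C1 = 13 − 4 = 9 completes the 13 across.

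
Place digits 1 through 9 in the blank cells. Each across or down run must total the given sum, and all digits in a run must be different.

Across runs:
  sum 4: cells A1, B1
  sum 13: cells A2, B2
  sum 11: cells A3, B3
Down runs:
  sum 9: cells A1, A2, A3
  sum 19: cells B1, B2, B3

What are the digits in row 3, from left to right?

2 9

4 in 2 cells must be {1,3}.
The 4 across and the 19 down share only 3, so B1 = 3.
A1 = 4 − 3 = 1 completes the 4 across.
Nothing is forced directly, so branch on A2, whose candidates are 5 or 6. If A2 = 5: then B2 would have to be in {8} for the 13 across but in {7,9} for the 19 down — contradiction. So A2 = 6.
B2 = 13 − 6 = 7 completes the 13 across.
A3 = 9 − 7 = 2 completes the 9 down.
B3 = 11 − 2 = 9 completes the 11 across.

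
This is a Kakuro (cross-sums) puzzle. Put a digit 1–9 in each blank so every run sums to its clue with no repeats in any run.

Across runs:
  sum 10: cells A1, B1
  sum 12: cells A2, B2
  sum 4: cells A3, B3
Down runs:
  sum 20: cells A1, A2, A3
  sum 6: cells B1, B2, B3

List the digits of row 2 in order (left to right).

9, 3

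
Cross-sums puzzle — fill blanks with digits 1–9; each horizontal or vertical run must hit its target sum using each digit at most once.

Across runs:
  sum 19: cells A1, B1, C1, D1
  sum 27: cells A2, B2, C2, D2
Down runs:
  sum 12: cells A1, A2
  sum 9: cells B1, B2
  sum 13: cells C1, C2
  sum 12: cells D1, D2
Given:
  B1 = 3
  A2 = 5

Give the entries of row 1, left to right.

A1 = 12 − 5 = 7 completes the 12 down.
B2 = 9 − 3 = 6 completes the 9 down.
No cell is forced outright now. C2 can only be 7 or 9 (the digits allowed by both its 27 across and its 13 down). If C2 = 7: then C1 would have to be in {1,4,5,8} for the 19 across but in {6} for the 13 down — contradiction. So C2 = 9.
C1 = 13 − 9 = 4 completes the 13 down.
D1 = 19 − 14 = 5 completes the 19 across.
D2 = 27 − 20 = 7 completes the 27 across.

7 3 4 5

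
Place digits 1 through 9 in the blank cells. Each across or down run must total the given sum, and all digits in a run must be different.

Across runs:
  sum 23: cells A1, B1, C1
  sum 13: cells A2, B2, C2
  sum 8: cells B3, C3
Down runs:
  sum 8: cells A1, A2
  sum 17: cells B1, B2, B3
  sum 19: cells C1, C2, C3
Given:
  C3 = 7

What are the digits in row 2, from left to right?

2 7 4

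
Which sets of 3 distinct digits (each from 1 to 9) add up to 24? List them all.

3 distinct digits from 1–9 sum between 6 and 24.
Only one set works: {7,8,9}.

{7,8,9}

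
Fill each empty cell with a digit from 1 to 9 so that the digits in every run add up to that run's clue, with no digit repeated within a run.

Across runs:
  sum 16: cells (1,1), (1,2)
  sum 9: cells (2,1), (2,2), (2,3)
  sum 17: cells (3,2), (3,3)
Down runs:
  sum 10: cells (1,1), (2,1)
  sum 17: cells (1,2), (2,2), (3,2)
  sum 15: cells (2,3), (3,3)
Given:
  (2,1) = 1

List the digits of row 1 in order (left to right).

9 7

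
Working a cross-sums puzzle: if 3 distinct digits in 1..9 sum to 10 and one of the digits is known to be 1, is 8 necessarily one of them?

Counterexample: {1,2,7} sums to 10 under that restriction without using 8.

No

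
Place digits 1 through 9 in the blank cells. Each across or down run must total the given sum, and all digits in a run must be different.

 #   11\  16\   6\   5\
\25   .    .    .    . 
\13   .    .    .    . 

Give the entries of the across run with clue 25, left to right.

8 9 5 3

16 in 2 cells must be {7,9}.
Only 7 fits R2C2 under both its across sum 13 and down sum 16.
R1C2 = 16 − 7 = 9 completes the 16 down.
Nothing is forced directly, so branch on R2C1, whose candidates are 2 or 3. If R2C1 = 2: then R1C1 would have to be in {1,2,3,4,5,6,7,8} for the 25 across but in {9} for the 11 down — contradiction. So R2C1 = 3.
R1C1 = 11 − 3 = 8 completes the 11 down.
No cell is forced outright now. R2C3 can only be 1 or 2 (the digits allowed by both its 13 across and its 6 down). If R2C3 = 2: then R1C3 would have to be in {1,2,3,5,6,7} for the 25 across but in {4} for the 6 down — contradiction. So R2C3 = 1.
R1C3 = 6 − 1 = 5 completes the 6 down.
R1C4 = 25 − 22 = 3 completes the 25 across.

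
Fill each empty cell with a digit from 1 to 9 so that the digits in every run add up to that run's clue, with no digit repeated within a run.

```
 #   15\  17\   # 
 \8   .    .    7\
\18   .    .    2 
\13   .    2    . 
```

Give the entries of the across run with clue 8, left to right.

R3C3 = 7 − 2 = 5 completes the 7 down.
R3C1 = 13 − 7 = 6 completes the 13 across.
R2C1 = 7: the only remaining digit allowed by both the 18 across and the 15 down.
R2C2 = 18 − 9 = 9 completes the 18 across.
R1C1 = 15 − 13 = 2 completes the 15 down.
R1C2 = 8 − 2 = 6 completes the 8 across.

2, 6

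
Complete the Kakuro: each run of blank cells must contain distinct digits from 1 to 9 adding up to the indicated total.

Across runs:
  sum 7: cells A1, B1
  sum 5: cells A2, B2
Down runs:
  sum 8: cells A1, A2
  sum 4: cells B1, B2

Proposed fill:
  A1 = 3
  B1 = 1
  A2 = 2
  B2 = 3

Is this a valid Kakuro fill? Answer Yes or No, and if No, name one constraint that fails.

No — the across run A1–B1 sums to 4, not 7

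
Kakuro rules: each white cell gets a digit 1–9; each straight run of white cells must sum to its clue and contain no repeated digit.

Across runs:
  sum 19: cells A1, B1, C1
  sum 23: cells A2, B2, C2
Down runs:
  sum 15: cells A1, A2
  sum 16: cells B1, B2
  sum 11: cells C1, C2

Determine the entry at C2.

23 in 3 cells must be {6,8,9}; 16 in 2 cells must be {7,9}.
The 23 across and the 16 down share only 9, so B2 = 9.
B1 = 16 − 9 = 7 completes the 16 down.
Nothing is forced directly, so branch on A2, whose candidates are 6 or 8. If A2 = 8: then A1 would have to be in {3,4,8,9} for the 19 across but in {7} for the 15 down — contradiction. So A2 = 6.
A1 = 15 − 6 = 9 completes the 15 down.
C1 = 19 − 16 = 3 completes the 19 across.
C2 = 23 − 15 = 8 completes the 23 across.

8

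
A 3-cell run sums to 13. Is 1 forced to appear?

No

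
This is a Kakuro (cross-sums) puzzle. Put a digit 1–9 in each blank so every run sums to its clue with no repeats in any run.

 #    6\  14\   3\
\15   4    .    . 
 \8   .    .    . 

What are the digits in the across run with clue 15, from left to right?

3 in 2 cells must be {1,2}.
R1C3 = 2: the only remaining digit allowed by both the 15 across and the 3 down.
R2C1 = 6 − 4 = 2 completes the 6 down.
Given what's placed, R2C2 must be 5 to fit the 8 across and 14 down.
R2C3 = 8 − 7 = 1 completes the 8 across.
R1C2 = 15 − 6 = 9 completes the 15 across.

4 9 2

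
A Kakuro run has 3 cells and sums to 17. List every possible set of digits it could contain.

{1,7,9}; {2,6,9}; {2,7,8}; {3,5,9}; {3,6,8}; {4,5,8}; {4,6,7}

3 distinct digits from 1–9 sum between 6 and 24.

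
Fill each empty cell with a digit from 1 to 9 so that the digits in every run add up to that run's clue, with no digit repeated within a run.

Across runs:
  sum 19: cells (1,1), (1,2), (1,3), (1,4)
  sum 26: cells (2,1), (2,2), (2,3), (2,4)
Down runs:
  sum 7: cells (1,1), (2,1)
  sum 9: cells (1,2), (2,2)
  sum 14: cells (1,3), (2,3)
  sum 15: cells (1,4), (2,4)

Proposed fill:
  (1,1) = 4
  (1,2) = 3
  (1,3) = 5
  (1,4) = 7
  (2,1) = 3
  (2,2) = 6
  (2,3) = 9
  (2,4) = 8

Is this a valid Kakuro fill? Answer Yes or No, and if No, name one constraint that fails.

Across: 4+3+5+7=19; 3+6+9+8=26. Down: 4+3=7; 3+6=9; 5+9=14; 7+8=15. No digit repeats within any run.

Yes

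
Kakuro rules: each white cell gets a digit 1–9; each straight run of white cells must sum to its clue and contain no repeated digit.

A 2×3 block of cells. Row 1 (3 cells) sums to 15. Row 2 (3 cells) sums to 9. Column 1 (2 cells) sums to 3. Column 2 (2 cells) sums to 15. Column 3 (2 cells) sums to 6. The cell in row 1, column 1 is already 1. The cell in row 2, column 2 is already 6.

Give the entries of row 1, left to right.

1 9 5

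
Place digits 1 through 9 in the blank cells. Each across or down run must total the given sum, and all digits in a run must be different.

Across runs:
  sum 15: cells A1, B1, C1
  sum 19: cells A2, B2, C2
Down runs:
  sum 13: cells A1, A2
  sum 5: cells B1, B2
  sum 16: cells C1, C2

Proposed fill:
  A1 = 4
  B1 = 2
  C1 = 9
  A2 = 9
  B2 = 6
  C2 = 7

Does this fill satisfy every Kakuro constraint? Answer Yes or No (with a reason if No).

No — the down run B1–B2 sums to 8, not 5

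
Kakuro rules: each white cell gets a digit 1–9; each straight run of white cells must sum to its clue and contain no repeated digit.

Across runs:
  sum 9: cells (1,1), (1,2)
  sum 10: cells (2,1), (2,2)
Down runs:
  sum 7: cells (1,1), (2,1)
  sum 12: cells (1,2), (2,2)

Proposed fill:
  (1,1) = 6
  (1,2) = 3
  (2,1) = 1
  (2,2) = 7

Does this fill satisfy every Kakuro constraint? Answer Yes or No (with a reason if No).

No — the across run (2,1)–(2,2) sums to 8, not 10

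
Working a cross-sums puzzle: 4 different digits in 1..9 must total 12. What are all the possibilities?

4 distinct digits from 1–9 sum between 10 and 30.

{1,2,3,6}; {1,2,4,5}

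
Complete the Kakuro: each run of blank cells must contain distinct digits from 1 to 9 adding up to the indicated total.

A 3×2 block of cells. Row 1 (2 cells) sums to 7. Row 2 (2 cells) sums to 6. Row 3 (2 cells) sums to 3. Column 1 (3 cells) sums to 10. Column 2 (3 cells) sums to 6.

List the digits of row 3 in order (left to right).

3 in 2 cells must be {1,2}; 6 in 3 cells must be {1,2,3}.
Nothing is forced directly, so branch on (2,2), whose candidates are 1 or 2. If (2,2) = 2: that forces (2,1) = 4, (3,1) = 1, after which (3,2) would have to be in {2} for the 3 across but in {1,3} for the 6 down — contradiction. So (2,2) = 1.
(2,1) = 6 − 1 = 5 completes the 6 across.
Given what's placed, (3,2) must be 2 to fit the 3 across and 6 down.
(1,2) = 6 − 3 = 3 completes the 6 down.
(3,1) = 3 − 2 = 1 completes the 3 across.
(1,1) = 7 − 3 = 4 completes the 7 across.

1, 2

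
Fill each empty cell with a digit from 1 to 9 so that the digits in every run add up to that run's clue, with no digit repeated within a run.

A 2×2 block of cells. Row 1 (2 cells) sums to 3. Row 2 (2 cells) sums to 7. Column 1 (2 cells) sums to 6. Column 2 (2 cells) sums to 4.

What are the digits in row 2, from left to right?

3 in 2 cells must be {1,2}; 4 in 2 cells must be {1,3}.
The 3 across and the 4 down share only 1, so (1,2) = 1.
(2,2) = 4 − 1 = 3 completes the 4 down.
(1,1) = 3 − 1 = 2 completes the 3 across.
(2,1) = 7 − 3 = 4 completes the 7 across.

4 3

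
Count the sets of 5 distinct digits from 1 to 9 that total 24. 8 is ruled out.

5

5 distinct digits from 1–9 sum between 15 and 35.
Dropping sets that contain 8.
Enumerating: {1,2,5,7,9}, {1,3,4,7,9}, {1,3,5,6,9}, {2,3,4,6,9}, {2,4,5,6,7}.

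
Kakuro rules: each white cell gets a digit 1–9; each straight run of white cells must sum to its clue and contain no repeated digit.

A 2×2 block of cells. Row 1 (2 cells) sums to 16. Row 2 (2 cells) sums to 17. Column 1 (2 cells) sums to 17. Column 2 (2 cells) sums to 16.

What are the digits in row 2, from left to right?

16 in 2 cells must be {7,9}; 17 in 2 cells must be {8,9}.
The 16 across and the 17 down share only 9, so (1,1) = 9.
(1,2) = 16 − 9 = 7 completes the 16 across.
(2,1) = 17 − 9 = 8 completes the 17 down.
(2,2) = 17 − 8 = 9 completes the 17 across.

8, 9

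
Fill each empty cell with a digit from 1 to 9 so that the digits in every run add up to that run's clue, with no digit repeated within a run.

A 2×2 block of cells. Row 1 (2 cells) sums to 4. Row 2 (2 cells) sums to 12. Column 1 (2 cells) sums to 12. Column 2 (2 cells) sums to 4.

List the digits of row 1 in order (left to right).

3 1

4 in 2 cells must be {1,3}.
The 4 across and the 12 down share only 3, so (1,1) = 3.
(1,2) = 4 − 3 = 1 completes the 4 across.
(2,1) = 12 − 3 = 9 completes the 12 down.
(2,2) = 12 − 9 = 3 completes the 12 across.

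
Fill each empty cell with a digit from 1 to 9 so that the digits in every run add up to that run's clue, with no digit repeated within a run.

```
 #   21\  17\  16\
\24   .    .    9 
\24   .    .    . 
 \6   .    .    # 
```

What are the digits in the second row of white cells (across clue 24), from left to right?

24 in 3 cells must be {7,8,9}; 16 in 2 cells must be {7,9}.
R2C3 = 16 − 9 = 7 completes the 16 down.
Nothing is forced directly, so branch on R1C1, whose candidates are 7 or 8. If R1C1 = 7: that forces R1C2 = 8, after which R2C2 would have to be in {8,9} for the 24 across but in {2,3,4,5,6,7} for the 17 down — contradiction. So R1C1 = 8.
R1C2 = 24 − 17 = 7 completes the 24 across.
R2C1 = 9: the only remaining digit allowed by both the 24 across and the 21 down.
R2C2 = 24 − 16 = 8 completes the 24 across.
R3C1 = 21 − 17 = 4 completes the 21 down.
R3C2 = 6 − 4 = 2 completes the 6 across.

9, 8, 7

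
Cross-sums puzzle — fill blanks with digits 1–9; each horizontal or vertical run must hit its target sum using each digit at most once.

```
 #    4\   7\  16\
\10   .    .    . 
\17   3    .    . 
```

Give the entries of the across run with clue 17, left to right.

4 in 2 cells must be {1,3}; 16 in 2 cells must be {7,9}.
R1C1 = 4 − 3 = 1 completes the 4 down.
Given what's placed, R1C3 must be 7 to fit the 10 across and 16 down.
R2C3 = 16 − 7 = 9 completes the 16 down.
R1C2 = 10 − 8 = 2 completes the 10 across.
R2C2 = 17 − 12 = 5 completes the 17 across.

3 5 9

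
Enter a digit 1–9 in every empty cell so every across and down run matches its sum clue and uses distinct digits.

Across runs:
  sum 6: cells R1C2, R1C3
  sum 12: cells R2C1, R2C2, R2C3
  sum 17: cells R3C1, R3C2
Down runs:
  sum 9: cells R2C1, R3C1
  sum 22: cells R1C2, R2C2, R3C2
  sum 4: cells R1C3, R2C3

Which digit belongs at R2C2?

8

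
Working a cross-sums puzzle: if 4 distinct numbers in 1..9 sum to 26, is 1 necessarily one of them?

Counterexample: {2,7,8,9} sums to 26 without using 1.

No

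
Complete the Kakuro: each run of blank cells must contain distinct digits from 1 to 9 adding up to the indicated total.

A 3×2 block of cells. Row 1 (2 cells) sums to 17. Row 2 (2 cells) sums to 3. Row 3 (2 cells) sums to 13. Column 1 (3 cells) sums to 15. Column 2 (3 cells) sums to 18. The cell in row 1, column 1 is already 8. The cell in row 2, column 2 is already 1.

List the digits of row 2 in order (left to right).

2 1

17 in 2 cells must be {8,9}; 3 in 2 cells must be {1,2}.
(1,2) = 17 − 8 = 9 completes the 17 across.
(2,1) = 3 − 1 = 2 completes the 3 across.
(3,1) = 15 − 10 = 5 completes the 15 down.
(3,2) = 13 − 5 = 8 completes the 13 across.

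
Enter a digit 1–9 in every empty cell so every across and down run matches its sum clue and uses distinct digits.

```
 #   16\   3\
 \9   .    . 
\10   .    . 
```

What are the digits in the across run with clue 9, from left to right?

7 2

16 in 2 cells must be {7,9}; 3 in 2 cells must be {1,2}.
The 9 across and the 16 down share only 7, so R1C1 = 7.
R1C2 = 9 − 7 = 2 completes the 9 across.
R2C1 = 16 − 7 = 9 completes the 16 down.
R2C2 = 10 − 9 = 1 completes the 10 across.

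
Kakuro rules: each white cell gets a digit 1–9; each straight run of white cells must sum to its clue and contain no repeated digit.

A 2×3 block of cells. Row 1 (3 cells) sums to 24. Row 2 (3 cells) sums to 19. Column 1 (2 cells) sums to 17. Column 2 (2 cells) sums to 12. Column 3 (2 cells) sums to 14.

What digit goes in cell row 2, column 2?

24 in 3 cells must be {7,8,9}; 17 in 2 cells must be {8,9}.
Nothing is forced directly, so branch on (1,1), whose candidates are 8 or 9. If (1,1) = 8: that forces (1,3) = 9, (2,1) = 9, after which (2,3) would have to be in {2,3,4,6,7,8} for the 19 across but in {5} for the 14 down — contradiction. So (1,1) = 9.
Given what's placed, (1,3) must be 8 to fit the 24 across and 14 down.
(2,1) = 17 − 9 = 8 completes the 17 down.
(2,3) = 14 − 8 = 6 completes the 14 down.
(1,2) = 24 − 17 = 7 completes the 24 across.
(2,2) = 19 − 14 = 5 completes the 19 across.

5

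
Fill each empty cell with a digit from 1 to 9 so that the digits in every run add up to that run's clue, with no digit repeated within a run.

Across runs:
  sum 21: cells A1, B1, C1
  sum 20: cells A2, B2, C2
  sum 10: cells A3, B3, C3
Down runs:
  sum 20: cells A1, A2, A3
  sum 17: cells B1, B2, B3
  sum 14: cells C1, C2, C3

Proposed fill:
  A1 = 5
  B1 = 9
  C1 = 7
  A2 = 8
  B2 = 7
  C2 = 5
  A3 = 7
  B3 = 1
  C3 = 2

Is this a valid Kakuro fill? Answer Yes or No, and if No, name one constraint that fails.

Yes

Across: 5+9+7=21; 8+7+5=20; 7+1+2=10. Down: 5+8+7=20; 9+7+1=17; 7+5+2=14. No digit repeats within any run.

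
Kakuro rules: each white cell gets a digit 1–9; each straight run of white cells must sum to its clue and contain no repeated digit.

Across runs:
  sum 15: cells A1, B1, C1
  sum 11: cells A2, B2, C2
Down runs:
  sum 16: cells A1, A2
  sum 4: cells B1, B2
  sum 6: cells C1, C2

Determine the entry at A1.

16 in 2 cells must be {7,9}; 4 in 2 cells must be {1,3}.
The 11 across and the 16 down share only 7, so A2 = 7.
Given what's placed, C2 must be 1 to fit the 11 across and 6 down.
A1 = 16 − 7 = 9 completes the 16 down.
B1 = 1: the only remaining digit allowed by both the 15 across and the 4 down.
C1 = 15 − 10 = 5 completes the 15 across.
B2 = 11 − 8 = 3 completes the 11 across.

9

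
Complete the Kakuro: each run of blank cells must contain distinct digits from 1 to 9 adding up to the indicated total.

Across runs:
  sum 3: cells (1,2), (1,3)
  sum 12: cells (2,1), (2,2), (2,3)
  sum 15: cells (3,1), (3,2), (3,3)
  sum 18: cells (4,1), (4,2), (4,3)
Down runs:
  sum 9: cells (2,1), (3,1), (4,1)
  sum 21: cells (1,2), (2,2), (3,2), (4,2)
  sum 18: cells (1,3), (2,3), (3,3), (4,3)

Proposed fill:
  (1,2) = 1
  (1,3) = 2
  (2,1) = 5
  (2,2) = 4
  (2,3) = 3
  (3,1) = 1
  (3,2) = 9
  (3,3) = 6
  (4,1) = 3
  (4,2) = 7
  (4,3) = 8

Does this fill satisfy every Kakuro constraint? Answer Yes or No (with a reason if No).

No — the down run (1,3)–(4,3) sums to 19, not 18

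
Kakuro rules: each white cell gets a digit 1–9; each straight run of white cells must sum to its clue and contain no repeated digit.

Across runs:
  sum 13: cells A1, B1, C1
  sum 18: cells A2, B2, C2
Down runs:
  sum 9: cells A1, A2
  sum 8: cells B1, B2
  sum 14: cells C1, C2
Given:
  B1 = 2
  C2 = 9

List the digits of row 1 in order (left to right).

C1 = 14 − 9 = 5 completes the 14 down.
B2 = 8 − 2 = 6 completes the 8 down.
A1 = 13 − 7 = 6 completes the 13 across.
A2 = 18 − 15 = 3 completes the 18 across.

6 2 5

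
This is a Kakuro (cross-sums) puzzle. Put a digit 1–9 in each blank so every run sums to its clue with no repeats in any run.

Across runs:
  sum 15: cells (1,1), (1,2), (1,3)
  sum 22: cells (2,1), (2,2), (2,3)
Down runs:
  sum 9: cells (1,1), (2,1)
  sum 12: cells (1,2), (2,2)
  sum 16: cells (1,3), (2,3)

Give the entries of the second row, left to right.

6 7 9

16 in 2 cells must be {7,9}.
Nothing is forced directly, so branch on (1,3), whose candidates are 7 or 9. If (1,3) = 9: that forces (2,3) = 7, (2,1) = 6, (2,2) = 9, after which (1,1) would have to be in {1,2,4,5} for the 15 across but in {3} for the 9 down — contradiction. So (1,3) = 7.
(2,3) = 16 − 7 = 9 completes the 16 down.
Nothing is forced directly, so branch on (1,2), whose candidates are 3 or 5. If (1,2) = 3: that forces (1,1) = 5, after which (2,1) would have to be in {5,6,7,8} for the 22 across but in {4} for the 9 down — contradiction. So (1,2) = 5.
(1,1) = 15 − 12 = 3 completes the 15 across.
(2,1) = 9 − 3 = 6 completes the 9 down.
(2,2) = 22 − 15 = 7 completes the 22 across.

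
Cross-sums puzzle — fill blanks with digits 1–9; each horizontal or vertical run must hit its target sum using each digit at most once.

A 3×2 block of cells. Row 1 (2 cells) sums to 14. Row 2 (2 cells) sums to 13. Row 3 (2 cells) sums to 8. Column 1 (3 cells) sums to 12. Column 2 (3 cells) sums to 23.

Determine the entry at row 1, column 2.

8

23 in 3 cells must be {6,8,9}.
The 8 across and the 23 down share only 6, so (3,2) = 6.
(3,1) = 8 − 6 = 2 completes the 8 across.
Nothing is forced directly, so branch on (1,1), whose candidates are 6 or 9. If (1,1) = 9: then (1,2) would have to be in {5} for the 14 across but in {8,9} for the 23 down — contradiction. So (1,1) = 6.
(1,2) = 14 − 6 = 8 completes the 14 across.
(2,1) = 12 − 8 = 4 completes the 12 down.
(2,2) = 13 − 4 = 9 completes the 13 across.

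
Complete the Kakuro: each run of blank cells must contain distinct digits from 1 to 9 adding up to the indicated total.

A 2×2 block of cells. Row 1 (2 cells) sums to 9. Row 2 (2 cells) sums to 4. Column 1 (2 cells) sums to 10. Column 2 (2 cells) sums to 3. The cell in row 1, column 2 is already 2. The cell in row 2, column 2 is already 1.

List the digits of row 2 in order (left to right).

3 1

4 in 2 cells must be {1,3}; 3 in 2 cells must be {1,2}.
(1,1) = 9 − 2 = 7 completes the 9 across.
(2,1) = 4 − 1 = 3 completes the 4 across.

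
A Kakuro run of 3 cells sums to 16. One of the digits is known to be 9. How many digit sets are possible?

3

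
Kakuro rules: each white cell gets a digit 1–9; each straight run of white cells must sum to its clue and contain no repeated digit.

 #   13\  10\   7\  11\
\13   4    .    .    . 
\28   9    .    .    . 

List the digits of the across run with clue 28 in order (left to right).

9, 8, 6, 5

No cell is forced outright now. R2C3 can only be 4 or 5 or 6 (the digits allowed by both its 28 across and its 7 down). If R2C3 = 4: that forces R1C3 = 3, R1C4 = 5, after which R2C4 would have to be in {7,8} for the 28 across but in {6} for the 11 down — contradiction. If R2C3 = 5: that forces R1C3 = 2, R1C4 = 6, after which R2C4 would have to be in {6,8} for the 28 across but in {5} for the 11 down — contradiction. So R2C3 = 6.
R1C3 = 7 − 6 = 1 completes the 7 down.
Given what's placed, R2C2 must be 8 to fit the 28 across and 10 down.
R2C4 = 28 − 23 = 5 completes the 28 across.
R1C2 = 10 − 8 = 2 completes the 10 down.
R1C4 = 13 − 7 = 6 completes the 13 across.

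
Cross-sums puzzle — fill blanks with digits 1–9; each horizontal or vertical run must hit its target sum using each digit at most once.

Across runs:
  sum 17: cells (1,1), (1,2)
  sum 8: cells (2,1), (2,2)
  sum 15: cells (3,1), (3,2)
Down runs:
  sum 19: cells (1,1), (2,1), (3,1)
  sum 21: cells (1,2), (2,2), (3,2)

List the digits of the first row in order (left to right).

9 8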